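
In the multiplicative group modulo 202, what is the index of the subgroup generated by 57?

5

ord(57) | φ(202) = φ(2)·φ(101) = 1·100 = 100 = 2^2 · 5^2.
Divisors of 100: 1, 2, 4, 5, 10, 20, 25, 50, 100.
Check 57^d mod 202 for each divisor in increasing order:
57^1 ≡ 57 (mod 202)
57^2 ≡ 17 (mod 202)
57^4 ≡ 87 (mod 202)
57^5 ≡ 111 (mod 202)
57^10 ≡ 201 (mod 202)
57^20 ≡ 1 (mod 202) ✓
Thus |⟨57⟩| = ord(57) = 20.
[(Z/202Z)^× : ⟨57⟩] = 100/20 = 5.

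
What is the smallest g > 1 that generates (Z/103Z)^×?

5

φ(103) = 103 − 1 = 102 = 2 · 3 · 17.
Test candidates g = 2, 3, … against the prime factors q ∈ {2, 3, 17} of φ(103): g is a generator iff g^(102/q) ≢ 1 for every such q.
g = 2: 2^51 ≡ 1 — hits 1, so not a primitive root.
g = 3: 3^51 ≡ 102; 3^34 ≡ 1 — hits 1, so not a primitive root.
g = 4: 4^51 ≡ 1 — hits 1, so not a primitive root.
g = 5: 5^51 ≡ 102; 5^34 ≡ 56; 5^6 ≡ 72 — none is 1, so 5 is a primitive root.
So 5 is the smallest generator of (Z/103Z)^×.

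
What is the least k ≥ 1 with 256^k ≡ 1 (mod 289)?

17

By Lagrange's theorem, ord_289(256) divides φ(289) = φ(17^2) = 17·(17−1) = 272 = 2^4 · 17.
Divisors of 272: 1, 2, 4, 8, 16, 17, 34, 68, 136, 272.
Evaluate successive powers at the divisors of 272:
256^1 ≡ 256 (mod 289)
256^2 ≡ 222 (mod 289)
256^4 ≡ 154 (mod 289)
256^8 ≡ 18 (mod 289)
256^16 ≡ 35 (mod 289)
256^17 ≡ 1 (mod 289) ✓
So ord_289(256) = 17.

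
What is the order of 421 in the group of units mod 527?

The order of 421 must divide φ(527) = φ(17·31) = (17−1)·(31−1) = 16·30 = 480 = 2^5 · 3 · 5.
Divisors of 480: 1, 2, 3, 4, 5, 6, 8, 10, 12, 15, 16, 20, 24, 30, 32, 40, 48, 60, 80, 96, 120, 160, 240, 480.
Check 421^d mod 527 for each divisor in increasing order:
421^1 ≡ 421
421^2 ≡ 169
421^3 ≡ 4
421^4 ≡ 103
421^5 ≡ 149
421^6 ≡ 16
421^8 ≡ 69
421^10 ≡ 67
421^12 ≡ 256
421^15 ≡ 497
421^16 ≡ 18
421^20 ≡ 273
421^24 ≡ 188
421^30 ≡ 373
421^32 ≡ 324
421^40 ≡ 222
421^48 ≡ 35
421^60 ≡ 1
Therefore the multiplicative order of 421 modulo 527 is 60.

60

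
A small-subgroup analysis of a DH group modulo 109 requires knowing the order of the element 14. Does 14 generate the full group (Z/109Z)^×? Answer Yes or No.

Yes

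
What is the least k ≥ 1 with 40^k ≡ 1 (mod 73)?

72

By Lagrange's theorem, ord_73(40) divides φ(73) = 73 − 1 = 72 = 2^3 · 3^2.
Divisors of 72: 1, 2, 3, 4, 6, 8, 9, 12, 18, 24, 36, 72.
Compute 40^d (mod 73) for the divisors d until we hit 1:
40^1 ≡ 40 (mod 73)
40^2 ≡ 67 (mod 73)
40^3 ≡ 52 (mod 73)
40^4 ≡ 36 (mod 73)
40^6 ≡ 3 (mod 73)
40^8 ≡ 55 (mod 73)
40^9 ≡ 10 (mod 73)
40^12 ≡ 9 (mod 73)
40^18 ≡ 27 (mod 73)
40^24 ≡ 8 (mod 73)
40^36 ≡ 72 (mod 73)
40^72 ≡ 1 (mod 73) ✓
Therefore the multiplicative order of 40 modulo 73 is 72.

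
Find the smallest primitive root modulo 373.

2

φ(373) = 373 − 1 = 372 = 2^2 · 3 · 31.
g is a primitive root iff g^(372/q) ≢ 1 (mod 373) for each prime q ∈ {2, 3, 31}.
g = 2: 2^186 ≡ 372; 2^124 ≡ 284; 2^12 ≡ 366 — none is 1, so 2 is a primitive root.
So 2 is the smallest generator of (Z/373Z)^×.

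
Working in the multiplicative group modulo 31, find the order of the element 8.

5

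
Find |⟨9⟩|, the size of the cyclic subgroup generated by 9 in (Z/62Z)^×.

15

By Lagrange's theorem, ord_62(9) divides φ(62) = φ(2)·φ(31) = 1·30 = 30 = 2 · 3 · 5.
Divisors of 30: 1, 2, 3, 5, 6, 10, 15, 30.
Test each divisor d:
9^1 ≡ 9
9^2 ≡ 19
9^3 ≡ 47
9^5 ≡ 25
9^6 ≡ 39
9^10 ≡ 5
9^15 ≡ 1
Therefore the multiplicative order of 9 modulo 62 is 15.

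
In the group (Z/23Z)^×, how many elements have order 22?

φ(23) = 23 − 1 = 22 = 2 · 11.
(Z/23Z)^× is cyclic (|G| = 22); a cyclic group of order m has exactly φ(d) elements of each order d | m, and none otherwise.
22 = 2 · 11 divides 22, and φ(22) = 10.

10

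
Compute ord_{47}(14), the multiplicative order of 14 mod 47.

Since 14 ∈ (Z/47Z)^×, its order divides φ(47) = 47 − 1 = 46 = 2 · 23.
Divisors of 46: 1, 2, 23, 46.
Evaluate successive powers at the divisors of 46:
14^1 ≡ 14
14^2 ≡ 8
14^23 ≡ 1
The smallest such exponent is 23, so the order of 14 is 23.

23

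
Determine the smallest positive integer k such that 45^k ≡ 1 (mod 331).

The order of 45 must divide φ(331) = 331 − 1 = 330 = 2 · 3 · 5 · 11.
Divisors of 330: 1, 2, 3, 5, 6, 10, 11, 15, 22, 30, 33, 55, 66, 110, 165, 330.
Test each divisor d:
45^1 ≡ 45
45^2 ≡ 39
45^3 ≡ 100
45^5 ≡ 259
45^6 ≡ 70
45^10 ≡ 219
45^11 ≡ 256
45^15 ≡ 120
45^22 ≡ 329
45^30 ≡ 167
45^33 ≡ 150
45^55 ≡ 31
45^66 ≡ 323
45^110 ≡ 299
45^165 ≡ 1
Therefore the multiplicative order of 45 modulo 331 is 165.

165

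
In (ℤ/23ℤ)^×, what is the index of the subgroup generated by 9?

2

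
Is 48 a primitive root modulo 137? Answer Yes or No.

φ(137) = 137 − 1 = 136 = 2^3 · 17.
48 is a primitive root mod 137 iff 48^(φ(137)/q) ≢ 1 for every prime q | φ(137), i.e. q ∈ {2, 17}.
48^68 ≡ 136 (mod 137)  [q = 2: ≢ 1 ✓]
48^8 ≡ 38 (mod 137)  [q = 17: ≢ 1 ✓]
None equal 1, so ord_137(48) = 136: 48 is a primitive root.

Yes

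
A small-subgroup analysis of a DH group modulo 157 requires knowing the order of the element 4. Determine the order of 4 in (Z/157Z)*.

By Lagrange's theorem, ord_157(4) divides φ(157) = 157 − 1 = 156 = 2^2 · 3 · 13.
Divisors of 156: 1, 2, 3, 4, 6, 12, 13, 26, 39, 52, 78, 156.
Test each divisor d:
4^1 ≡ 4 (mod 157)
4^2 ≡ 16 (mod 157)
4^3 ≡ 64 (mod 157)
4^4 ≡ 99 (mod 157)
4^6 ≡ 14 (mod 157)
4^12 ≡ 39 (mod 157)
4^13 ≡ 156 (mod 157)
4^26 ≡ 1 (mod 157) ✓
The smallest such exponent is 26, so the order of 4 is 26.

26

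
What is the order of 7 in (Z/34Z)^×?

16

By Lagrange's theorem, ord_34(7) divides φ(34) = φ(2)·φ(17) = 1·16 = 16 = 2^4.
Divisors of 16: 1, 2, 4, 8, 16.
Evaluate successive powers at the divisors of 16:
7^1 ≡ 7 (mod 34)
7^2 ≡ 15 (mod 34)
7^4 ≡ 21 (mod 34)
7^8 ≡ 33 (mod 34)
7^16 ≡ 1 (mod 34) ✓
Hence ord(7) = 16.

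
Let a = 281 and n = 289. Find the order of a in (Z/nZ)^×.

By Lagrange's theorem, ord_289(281) divides φ(289) = φ(17^2) = 17·(17−1) = 272 = 2^4 · 17.
Divisors of 272: 1, 2, 4, 8, 16, 17, 34, 68, 136, 272.
Evaluate successive powers at the divisors of 272:
281^1 ≡ 281
281^2 ≡ 64
281^4 ≡ 50
281^8 ≡ 188
281^16 ≡ 86
281^17 ≡ 179
281^34 ≡ 251
281^68 ≡ 288
281^136 ≡ 1
The smallest such exponent is 136, so the order of 281 is 136.

136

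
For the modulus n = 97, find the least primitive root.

φ(97) = 97 − 1 = 96 = 2^5 · 3.
g is a primitive root iff g^(96/q) ≢ 1 (mod 97) for each prime q ∈ {2, 3}.
g = 2: 2^48 ≡ 1 — hits 1, so not a primitive root.
g = 3: 3^48 ≡ 1 — hits 1, so not a primitive root.
g = 4: 4^48 ≡ 1 — hits 1, so not a primitive root.
g = 5: 5^48 ≡ 96; 5^32 ≡ 35 — none is 1, so 5 is a primitive root.
Hence the least primitive root of 97 is 5.

5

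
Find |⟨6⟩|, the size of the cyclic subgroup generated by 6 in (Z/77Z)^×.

Since 6 ∈ (Z/77Z)^×, its order divides φ(77) = φ(7·11) = (7−1)·(11−1) = 6·10 = 60 = 2^2 · 3 · 5.
Divisors of 60: 1, 2, 3, 4, 5, 6, 10, 12, 15, 20, 30, 60.
Evaluate successive powers at the divisors of 60:
6^1 ≡ 6
6^2 ≡ 36
6^3 ≡ 62
6^4 ≡ 64
6^5 ≡ 76
6^6 ≡ 71
6^10 ≡ 1
Hence ord(6) = 10.

10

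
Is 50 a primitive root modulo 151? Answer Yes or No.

No

φ(151) = 151 − 1 = 150 = 2 · 3 · 5^2.
Test 50^(150/q) mod 151 for each prime factor q of 150:
50^75 ≡ 1 (mod 151)  [q = 2: ≡ 1 ✗]
50^50 ≡ 1 (mod 151)  [q = 3: ≡ 1 ✗]
50^30 ≡ 64 (mod 151)  [q = 5: ≢ 1 ✓]
The check at q = 2 fails, so 50 generates a proper subgroup.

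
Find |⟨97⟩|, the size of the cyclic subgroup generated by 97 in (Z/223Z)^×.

222

By Lagrange's theorem, ord_223(97) divides φ(223) = 223 − 1 = 222 = 2 · 3 · 37.
Divisors of 222: 1, 2, 3, 6, 37, 74, 111, 222.
Check 97^d mod 223 for each divisor in increasing order:
97^1 ≡ 97 (mod 223)
97^2 ≡ 43 (mod 223)
97^3 ≡ 157 (mod 223)
97^6 ≡ 119 (mod 223)
97^37 ≡ 40 (mod 223)
97^74 ≡ 39 (mod 223)
97^111 ≡ 222 (mod 223)
97^222 ≡ 1 (mod 223) ✓
The smallest such exponent is 222, so the order of 97 is 222.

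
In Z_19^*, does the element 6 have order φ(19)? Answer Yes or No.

φ(19) = 19 − 1 = 18 = 2 · 3^2.
An element g generates (Z/19Z)^× iff g^(18/q) ≢ 1 (mod 19) for each prime q ∈ {2, 3}.
6^9 ≡ 1 (mod 19)  [q = 2: ≡ 1 ✗]
6^6 ≡ 11 (mod 19)  [q = 3: ≢ 1 ✓]
The check at q = 2 fails, so 6 generates a proper subgroup.

No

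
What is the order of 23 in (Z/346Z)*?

43

ord(23) | φ(346) = φ(2)·φ(173) = 1·172 = 172 = 2^2 · 43.
Divisors of 172: 1, 2, 4, 43, 86, 172.
Compute 23^d (mod 346) for the divisors d until we hit 1:
23^1 ≡ 23 (mod 346)
23^2 ≡ 183 (mod 346)
23^4 ≡ 273 (mod 346)
23^43 ≡ 1 (mod 346) ✓
Therefore the multiplicative order of 23 modulo 346 is 43.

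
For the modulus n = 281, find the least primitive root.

3

φ(281) = 281 − 1 = 280 = 2^3 · 5 · 7.
Test candidates g = 2, 3, … against the prime factors q ∈ {2, 5, 7} of φ(281): g is a generator iff g^(280/q) ≢ 1 for every such q.
g = 2: 2^140 ≡ 1 — hits 1, so not a primitive root.
g = 3: 3^140 ≡ 280; 3^56 ≡ 86; 3^40 ≡ 249 — none is 1, so 3 is a primitive root.
So 3 is the smallest generator of (Z/281Z)^×.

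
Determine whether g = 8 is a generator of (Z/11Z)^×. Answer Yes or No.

φ(11) = 11 − 1 = 10 = 2 · 5.
It suffices to check that the order of 8 is not a proper divisor of 10: compute 8^(10/q) for q ∈ {2, 5}.
8^5 ≡ 10 (mod 11)  [q = 2: ≢ 1 ✓]
8^2 ≡ 9 (mod 11)  [q = 5: ≢ 1 ✓]
None equal 1, so ord_11(8) = 10: 8 is a primitive root.

Yes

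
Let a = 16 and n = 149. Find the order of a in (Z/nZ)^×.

37

The order of 16 must divide φ(149) = 149 − 1 = 148 = 2^2 · 37.
Divisors of 148: 1, 2, 4, 37, 74, 148.
Test each divisor d:
16^1 ≡ 16 (mod 149)
16^2 ≡ 107 (mod 149)
16^4 ≡ 125 (mod 149)
16^37 ≡ 1 (mod 149) ✓
Hence ord(16) = 37.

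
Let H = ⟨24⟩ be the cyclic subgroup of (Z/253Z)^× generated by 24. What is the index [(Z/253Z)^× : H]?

22

Since 24 ∈ (Z/253Z)^×, its order divides φ(253) = φ(11·23) = (11−1)·(23−1) = 10·22 = 220 = 2^2 · 5 · 11.
Divisors of 220: 1, 2, 4, 5, 10, 11, 20, 22, 44, 55, 110, 220.
Evaluate successive powers at the divisors of 220:
24^1 ≡ 24
24^2 ≡ 70
24^4 ≡ 93
24^5 ≡ 208
24^10 ≡ 1
The order of 24 is 10, so the subgroup it generates has 10 elements.
[(Z/253Z)^× : ⟨24⟩] = 220/10 = 22.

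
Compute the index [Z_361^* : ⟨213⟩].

2

ord(213) | φ(361) = φ(19^2) = 19·(19−1) = 342 = 2 · 3^2 · 19.
Divisors of 342: 1, 2, 3, 6, 9, 18, 19, 38, 57, 114, 171, 342.
Compute 213^d (mod 361) for the divisors d until we hit 1:
213^1 ≡ 213 (mod 361)
213^2 ≡ 244 (mod 361)
213^3 ≡ 349 (mod 361)
213^6 ≡ 144 (mod 361)
213^9 ≡ 77 (mod 361)
213^18 ≡ 153 (mod 361)
213^19 ≡ 99 (mod 361)
213^38 ≡ 54 (mod 361)
213^57 ≡ 292 (mod 361)
213^114 ≡ 68 (mod 361)
213^171 ≡ 1 (mod 361) ✓
Thus |⟨213⟩| = ord(213) = 171.
Index = |(Z/361Z)^×| / |⟨213⟩| = 342 / 171 = 2.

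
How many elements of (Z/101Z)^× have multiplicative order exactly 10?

φ(101) = 101 − 1 = 100 = 2^2 · 5^2.
(Z/101Z)^× is cyclic (|G| = 100); a cyclic group of order m has exactly φ(d) elements of each order d | m, and none otherwise.
10 = 2 · 5 divides 100, and φ(10) = 4.

4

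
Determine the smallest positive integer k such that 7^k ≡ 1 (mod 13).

The order of 7 must divide φ(13) = 13 − 1 = 12 = 2^2 · 3.
Divisors of 12: 1, 2, 3, 4, 6, 12.
Test each divisor d:
7^1 ≡ 7
7^2 ≡ 10
7^3 ≡ 5
7^4 ≡ 9
7^6 ≡ 12
7^12 ≡ 1
Hence ord(7) = 12.

12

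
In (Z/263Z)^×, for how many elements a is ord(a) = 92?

0

φ(263) = 263 − 1 = 262 = 2 · 131.
Since (Z/263Z)^× is cyclic of order 262, the number of elements of order d is φ(d) when d | 262 and 0 otherwise.
Since 92 ∤ 262, the count is 0.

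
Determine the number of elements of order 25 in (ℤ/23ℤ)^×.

0

φ(23) = 23 − 1 = 22 = 2 · 11.
(Z/23Z)^× is cyclic (|G| = 22); a cyclic group of order m has exactly φ(d) elements of each order d | m, and none otherwise.
Since 25 ∤ 22, the count is 0.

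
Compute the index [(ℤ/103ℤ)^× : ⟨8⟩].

Since 8 ∈ (Z/103Z)^×, its order divides φ(103) = 103 − 1 = 102 = 2 · 3 · 17.
Divisors of 102: 1, 2, 3, 6, 17, 34, 51, 102.
Evaluate successive powers at the divisors of 102:
8^1 ≡ 8 (mod 103)
8^2 ≡ 64 (mod 103)
8^3 ≡ 100 (mod 103)
8^6 ≡ 9 (mod 103)
8^17 ≡ 1 (mod 103) ✓
The order of 8 is 17, so the subgroup it generates has 17 elements.
Index = |(Z/103Z)^×| / |⟨8⟩| = 102 / 17 = 6.

6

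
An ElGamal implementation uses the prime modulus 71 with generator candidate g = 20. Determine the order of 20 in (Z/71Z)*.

7

ord(20) | φ(71) = 71 − 1 = 70 = 2 · 5 · 7.
Divisors of 70: 1, 2, 5, 7, 10, 14, 35, 70.
Compute 20^d (mod 71) for the divisors d until we hit 1:
20^1 ≡ 20
20^2 ≡ 45
20^5 ≡ 30
20^7 ≡ 1
So ord_71(20) = 7.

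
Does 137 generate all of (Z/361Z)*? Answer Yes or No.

φ(361) = φ(19^2) = 19·(19−1) = 342 = 2 · 3^2 · 19.
An element g generates (Z/361Z)^× iff g^(342/q) ≢ 1 (mod 361) for each prime q ∈ {2, 3, 19}.
137^171 ≡ 1 (mod 361)  [q = 2: ≡ 1 ✗]
137^114 ≡ 68 (mod 361)  [q = 3: ≢ 1 ✓]
137^18 ≡ 172 (mod 361)  [q = 19: ≢ 1 ✓]
Since 137^171 ≡ 1, the order of 137 divides 171 < 342, so 137 is not a primitive root.

No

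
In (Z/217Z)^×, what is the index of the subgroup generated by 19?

6

Since 19 ∈ (Z/217Z)^×, its order divides φ(217) = φ(7·31) = (7−1)·(31−1) = 6·30 = 180 = 2^2 · 3^2 · 5.
Divisors of 180: 1, 2, 3, 4, 5, 6, 9, 10, 12, 15, 18, 20, 30, 36, 45, 60, 90, 180.
Compute 19^d (mod 217) for the divisors d until we hit 1:
19^1 ≡ 19 (mod 217)
19^2 ≡ 144 (mod 217)
19^3 ≡ 132 (mod 217)
19^4 ≡ 121 (mod 217)
19^5 ≡ 129 (mod 217)
19^6 ≡ 64 (mod 217)
19^9 ≡ 202 (mod 217)
19^10 ≡ 149 (mod 217)
19^12 ≡ 190 (mod 217)
19^15 ≡ 125 (mod 217)
19^18 ≡ 8 (mod 217)
19^20 ≡ 67 (mod 217)
19^30 ≡ 1 (mod 217) ✓
The order of 19 is 30, so the subgroup it generates has 30 elements.
[(Z/217Z)^× : ⟨19⟩] = 180/30 = 6.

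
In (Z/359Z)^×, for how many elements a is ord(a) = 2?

φ(359) = 359 − 1 = 358 = 2 · 179.
Since (Z/359Z)^× is cyclic of order 358, the number of elements of order d is φ(d) when d | 358 and 0 otherwise.
2 | 358, and φ(2) = 2 − 1 = 1.

1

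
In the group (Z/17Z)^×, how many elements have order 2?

1

φ(17) = 17 − 1 = 16 = 2^4.
(Z/17Z)^× is cyclic (|G| = 16); a cyclic group of order m has exactly φ(d) elements of each order d | m, and none otherwise.
2 | 16, and φ(2) = 2 − 1 = 1.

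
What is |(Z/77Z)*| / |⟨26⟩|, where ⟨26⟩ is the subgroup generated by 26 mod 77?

2

The order of 26 must divide φ(77) = φ(7·11) = (7−1)·(11−1) = 6·10 = 60 = 2^2 · 3 · 5.
Divisors of 60: 1, 2, 3, 4, 5, 6, 10, 12, 15, 20, 30, 60.
Evaluate successive powers at the divisors of 60:
26^1 ≡ 26 (mod 77)
26^2 ≡ 60 (mod 77)
26^3 ≡ 20 (mod 77)
26^4 ≡ 58 (mod 77)
26^5 ≡ 45 (mod 77)
26^6 ≡ 15 (mod 77)
26^10 ≡ 23 (mod 77)
26^12 ≡ 71 (mod 77)
26^15 ≡ 34 (mod 77)
26^20 ≡ 67 (mod 77)
26^30 ≡ 1 (mod 77) ✓
Thus |⟨26⟩| = ord(26) = 30.
The index is φ(77) / ord(26) = 60 / 30 = 2.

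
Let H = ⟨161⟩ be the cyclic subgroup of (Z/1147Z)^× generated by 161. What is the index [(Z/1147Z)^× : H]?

By Lagrange's theorem, ord_1147(161) divides φ(1147) = φ(31·37) = (31−1)·(37−1) = 30·36 = 1080 = 2^3 · 3^3 · 5.
Divisors of 1080: 1, 2, 3, 4, 5, 6, 8, 9, 10, 12, 15, 18, 20, 24, 27, 30, 36, 40, 45, 54, 60, 72, 90, 108, 120, 135, 180, 216, 270, 360, 540, 1080.
Evaluate successive powers at the divisors of 1080:
161^1 ≡ 161
161^2 ≡ 687
161^3 ≡ 495
161^4 ≡ 552
161^5 ≡ 553
161^6 ≡ 714
161^8 ≡ 749
161^9 ≡ 154
161^10 ≡ 707
161^12 ≡ 528
161^15 ≡ 991
161^18 ≡ 776
161^20 ≡ 904
161^24 ≡ 63
161^27 ≡ 216
161^30 ≡ 249
161^36 ≡ 1
So ord_1147(161) = 36, hence |⟨161⟩| = 36.
The index is φ(1147) / ord(161) = 1080 / 36 = 30.

30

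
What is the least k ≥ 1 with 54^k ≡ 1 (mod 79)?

ord(54) | φ(79) = 79 − 1 = 78 = 2 · 3 · 13.
Divisors of 78: 1, 2, 3, 6, 13, 26, 39, 78.
Test each divisor d:
54^1 ≡ 54 (mod 79)
54^2 ≡ 72 (mod 79)
54^3 ≡ 17 (mod 79)
54^6 ≡ 52 (mod 79)
54^13 ≡ 24 (mod 79)
54^26 ≡ 23 (mod 79)
54^39 ≡ 78 (mod 79)
54^78 ≡ 1 (mod 79) ✓
Therefore the multiplicative order of 54 modulo 79 is 78.

78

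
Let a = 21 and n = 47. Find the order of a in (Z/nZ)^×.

Since 21 ∈ (Z/47Z)^×, its order divides φ(47) = 47 − 1 = 46 = 2 · 23.
Divisors of 46: 1, 2, 23, 46.
Compute 21^d (mod 47) for the divisors d until we hit 1:
21^1 ≡ 21 (mod 47)
21^2 ≡ 18 (mod 47)
21^23 ≡ 1 (mod 47) ✓
Therefore the multiplicative order of 21 modulo 47 is 23.

23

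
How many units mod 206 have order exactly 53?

φ(206) = φ(2)·φ(103) = 1·102 = 102 = 2 · 3 · 17.
In a cyclic group of order 102, there are φ(d) elements of order d for each divisor d of 102, and zero for non-divisors.
53 does not divide 102, so no element of (Z/206Z)^× has order 53.

0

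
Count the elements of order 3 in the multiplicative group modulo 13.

2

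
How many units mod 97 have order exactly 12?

4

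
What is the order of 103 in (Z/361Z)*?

114

The order of 103 must divide φ(361) = φ(19^2) = 19·(19−1) = 342 = 2 · 3^2 · 19.
Divisors of 342: 1, 2, 3, 6, 9, 18, 19, 38, 57, 114, 171, 342.
Test each divisor d:
103^1 ≡ 103
103^2 ≡ 140
103^3 ≡ 341
103^6 ≡ 39
103^9 ≡ 303
103^18 ≡ 115
103^19 ≡ 293
103^38 ≡ 292
103^57 ≡ 360
103^114 ≡ 1
The smallest such exponent is 114, so the order of 103 is 114.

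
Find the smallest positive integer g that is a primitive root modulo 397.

5

φ(397) = 397 − 1 = 396 = 2^2 · 3^2 · 11.
g is a primitive root iff g^(396/q) ≢ 1 (mod 397) for each prime q ∈ {2, 3, 11}.
g = 2: 2^198 ≡ 396; 2^132 ≡ 1 — hits 1, so not a primitive root.
g = 3: 3^198 ≡ 1 — hits 1, so not a primitive root.
g = 4: 4^198 ≡ 1 — hits 1, so not a primitive root.
g = 5: 5^198 ≡ 396; 5^132 ≡ 362; 5^36 ≡ 290 — none is 1, so 5 is a primitive root.
The smallest primitive root modulo 397 is 5.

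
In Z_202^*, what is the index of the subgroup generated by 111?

ord(111) | φ(202) = φ(2)·φ(101) = 1·100 = 100 = 2^2 · 5^2.
Divisors of 100: 1, 2, 4, 5, 10, 20, 25, 50, 100.
Check 111^d mod 202 for each divisor in increasing order:
111^1 ≡ 111
111^2 ≡ 201
111^4 ≡ 1
Thus |⟨111⟩| = ord(111) = 4.
Index = |(Z/202Z)^×| / |⟨111⟩| = 100 / 4 = 25.

25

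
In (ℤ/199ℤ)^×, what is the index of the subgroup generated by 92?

Since 92 ∈ (Z/199Z)^×, its order divides φ(199) = 199 − 1 = 198 = 2 · 3^2 · 11.
Divisors of 198: 1, 2, 3, 6, 9, 11, 18, 22, 33, 66, 99, 198.
Evaluate successive powers at the divisors of 198:
92^1 ≡ 92
92^2 ≡ 106
92^3 ≡ 1
So ord_199(92) = 3, hence |⟨92⟩| = 3.
The index is φ(199) / ord(92) = 198 / 3 = 66.

66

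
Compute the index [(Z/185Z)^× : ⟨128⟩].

By Lagrange's theorem, ord_185(128) divides φ(185) = φ(5·37) = (5−1)·(37−1) = 4·36 = 144 = 2^4 · 3^2.
Divisors of 144: 1, 2, 3, 4, 6, 8, 9, 12, 16, 18, 24, 36, 48, 72, 144.
Test each divisor d:
128^1 ≡ 128
128^2 ≡ 104
128^3 ≡ 177
128^4 ≡ 86
128^6 ≡ 64
128^8 ≡ 181
128^9 ≡ 43
128^12 ≡ 26
128^16 ≡ 16
128^18 ≡ 184
128^24 ≡ 121
128^36 ≡ 1
So ord_185(128) = 36, hence |⟨128⟩| = 36.
[(Z/185Z)^× : ⟨128⟩] = 144/36 = 4.

4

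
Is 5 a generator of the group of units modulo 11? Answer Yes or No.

No

φ(11) = 11 − 1 = 10 = 2 · 5.
An element g generates (Z/11Z)^× iff g^(10/q) ≢ 1 (mod 11) for each prime q ∈ {2, 5}.
5^5 ≡ 1 (mod 11)  [q = 2: ≡ 1 ✗]
5^2 ≡ 3 (mod 11)  [q = 5: ≢ 1 ✓]
Since 5^5 ≡ 1, the order of 5 divides 5 < 10, so 5 is not a primitive root.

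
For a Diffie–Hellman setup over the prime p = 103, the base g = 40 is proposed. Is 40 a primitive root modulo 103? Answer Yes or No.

Yes

φ(103) = 103 − 1 = 102 = 2 · 3 · 17.
It suffices to check that the order of 40 is not a proper divisor of 102: compute 40^(102/q) for q ∈ {2, 3, 17}.
40^51 ≡ 102 (mod 103)  [q = 2: ≢ 1 ✓]
40^34 ≡ 56 (mod 103)  [q = 3: ≢ 1 ✓]
40^6 ≡ 30 (mod 103)  [q = 17: ≢ 1 ✓]
Every test exponent gives a nontrivial residue, hence 40 generates the full group.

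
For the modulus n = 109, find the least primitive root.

φ(109) = 109 − 1 = 108 = 2^2 · 3^3.
g is a primitive root iff g^(108/q) ≢ 1 (mod 109) for each prime q ∈ {2, 3}.
g = 2: 2^54 ≡ 108; 2^36 ≡ 1 — hits 1, so not a primitive root.
g = 3: 3^54 ≡ 1 — hits 1, so not a primitive root.
g = 4: 4^54 ≡ 1 — hits 1, so not a primitive root.
g = 5: 5^54 ≡ 1 — hits 1, so not a primitive root.
g = 6: 6^54 ≡ 108; 6^36 ≡ 63 — none is 1, so 6 is a primitive root.
So 6 is the smallest generator of (Z/109Z)^×.

6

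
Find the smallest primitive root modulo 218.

11

φ(218) = φ(2)·φ(109) = 1·108 = 108 = 2^2 · 3^3.
g is a primitive root iff g^(108/q) ≢ 1 (mod 218) for each prime q ∈ {2, 3}.
g = 2: gcd(2, 218) = 2 > 1, not a unit — skip.
g = 3: 3^54 ≡ 1 — hits 1, so not a primitive root.
g = 4: gcd(4, 218) = 2 > 1, not a unit — skip.
g = 5: 5^54 ≡ 1 — hits 1, so not a primitive root.
g = 6: gcd(6, 218) = 2 > 1, not a unit — skip.
g = 7: 7^54 ≡ 1 — hits 1, so not a primitive root.
g = 8: gcd(8, 218) = 2 > 1, not a unit — skip.
g = 9: 9^54 ≡ 1 — hits 1, so not a primitive root.
g = 10: gcd(10, 218) = 2 > 1, not a unit — skip.
g = 11: 11^54 ≡ 217; 11^36 ≡ 45 — none is 1, so 11 is a primitive root.
So 11 is the smallest generator of (Z/218Z)^×.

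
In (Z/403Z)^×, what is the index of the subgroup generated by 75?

12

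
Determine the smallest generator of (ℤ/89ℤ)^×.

φ(89) = 89 − 1 = 88 = 2^3 · 11.
g is a primitive root iff g^(88/q) ≢ 1 (mod 89) for each prime q ∈ {2, 11}.
g = 2: 2^44 ≡ 1 — hits 1, so not a primitive root.
g = 3: 3^44 ≡ 88; 3^8 ≡ 64 — none is 1, so 3 is a primitive root.
The smallest primitive root modulo 89 is 3.

3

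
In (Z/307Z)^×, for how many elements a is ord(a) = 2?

φ(307) = 307 − 1 = 306 = 2 · 3^2 · 17.
Since (Z/307Z)^× is cyclic of order 306, the number of elements of order d is φ(d) when d | 306 and 0 otherwise.
2 | 306, and φ(2) = 2 − 1 = 1.

1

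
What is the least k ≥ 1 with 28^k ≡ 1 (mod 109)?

The order of 28 must divide φ(109) = 109 − 1 = 108 = 2^2 · 3^3.
Divisors of 108: 1, 2, 3, 4, 6, 9, 12, 18, 27, 36, 54, 108.
Test each divisor d:
28^1 ≡ 28
28^2 ≡ 21
28^3 ≡ 43
28^4 ≡ 5
28^6 ≡ 105
28^9 ≡ 46
28^12 ≡ 16
28^18 ≡ 45
28^27 ≡ 108
28^36 ≡ 63
28^54 ≡ 1
The smallest such exponent is 54, so the order of 28 is 54.

54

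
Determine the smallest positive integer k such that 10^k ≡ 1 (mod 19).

ord(10) | φ(19) = 19 − 1 = 18 = 2 · 3^2.
Divisors of 18: 1, 2, 3, 6, 9, 18.
Check 10^d mod 19 for each divisor in increasing order:
10^1 ≡ 10 (mod 19)
10^2 ≡ 5 (mod 19)
10^3 ≡ 12 (mod 19)
10^6 ≡ 11 (mod 19)
10^9 ≡ 18 (mod 19)
10^18 ≡ 1 (mod 19) ✓
Hence ord(10) = 18.

18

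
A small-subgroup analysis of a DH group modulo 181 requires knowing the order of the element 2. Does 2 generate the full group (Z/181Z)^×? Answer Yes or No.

φ(181) = 181 − 1 = 180 = 2^2 · 3^2 · 5.
Test 2^(180/q) mod 181 for each prime factor q of 180:
2^90 ≡ 180 (mod 181)  [q = 2: ≢ 1 ✓]
2^60 ≡ 48 (mod 181)  [q = 3: ≢ 1 ✓]
2^36 ≡ 59 (mod 181)  [q = 5: ≢ 1 ✓]
All checks pass, so 2 has order 180 and is a primitive root modulo 181.

Yes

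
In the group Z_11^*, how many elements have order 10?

4

φ(11) = 11 − 1 = 10 = 2 · 5.
(Z/11Z)^× is cyclic (|G| = 10); a cyclic group of order m has exactly φ(d) elements of each order d | m, and none otherwise.
10 = 2 · 5 divides 10, and φ(10) = 4.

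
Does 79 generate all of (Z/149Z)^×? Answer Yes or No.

φ(149) = 149 − 1 = 148 = 2^2 · 37.
It suffices to check that the order of 79 is not a proper divisor of 148: compute 79^(148/q) for q ∈ {2, 37}.
79^74 ≡ 148 (mod 149)  [q = 2: ≢ 1 ✓]
79^4 ≡ 140 (mod 149)  [q = 37: ≢ 1 ✓]
None equal 1, so ord_149(79) = 148: 79 is a primitive root.

Yes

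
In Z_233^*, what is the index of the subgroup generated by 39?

By Lagrange's theorem, ord_233(39) divides φ(233) = 233 − 1 = 232 = 2^3 · 29.
Divisors of 232: 1, 2, 4, 8, 29, 58, 116, 232.
Evaluate successive powers at the divisors of 232:
39^1 ≡ 39
39^2 ≡ 123
39^4 ≡ 217
39^8 ≡ 23
39^29 ≡ 97
39^58 ≡ 89
39^116 ≡ 232
39^232 ≡ 1
So ord_233(39) = 232, hence |⟨39⟩| = 232.
Index = |(Z/233Z)^×| / |⟨39⟩| = 232 / 232 = 1.

1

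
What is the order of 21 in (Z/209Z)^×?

18

By Lagrange's theorem, ord_209(21) divides φ(209) = φ(11·19) = (11−1)·(19−1) = 10·18 = 180 = 2^2 · 3^2 · 5.
Divisors of 180: 1, 2, 3, 4, 5, 6, 9, 10, 12, 15, 18, 20, 30, 36, 45, 60, 90, 180.
Evaluate successive powers at the divisors of 180:
21^1 ≡ 21 (mod 209)
21^2 ≡ 23 (mod 209)
21^3 ≡ 65 (mod 209)
21^4 ≡ 111 (mod 209)
21^5 ≡ 32 (mod 209)
21^6 ≡ 45 (mod 209)
21^9 ≡ 208 (mod 209)
21^10 ≡ 188 (mod 209)
21^12 ≡ 144 (mod 209)
21^15 ≡ 164 (mod 209)
21^18 ≡ 1 (mod 209) ✓
Therefore the multiplicative order of 21 modulo 209 is 18.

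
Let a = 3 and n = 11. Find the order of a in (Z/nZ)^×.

5

Since 3 ∈ (Z/11Z)^×, its order divides φ(11) = 11 − 1 = 10 = 2 · 5.
Divisors of 10: 1, 2, 5, 10.
Test each divisor d:
3^1 ≡ 3 (mod 11)
3^2 ≡ 9 (mod 11)
3^5 ≡ 1 (mod 11) ✓
So ord_11(3) = 5.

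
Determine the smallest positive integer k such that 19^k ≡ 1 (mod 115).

22

By Lagrange's theorem, ord_115(19) divides φ(115) = φ(5·23) = (5−1)·(23−1) = 4·22 = 88 = 2^3 · 11.
Divisors of 88: 1, 2, 4, 8, 11, 22, 44, 88.
Evaluate successive powers at the divisors of 88:
19^1 ≡ 19 (mod 115)
19^2 ≡ 16 (mod 115)
19^4 ≡ 26 (mod 115)
19^8 ≡ 101 (mod 115)
19^11 ≡ 114 (mod 115)
19^22 ≡ 1 (mod 115) ✓
So ord_115(19) = 22.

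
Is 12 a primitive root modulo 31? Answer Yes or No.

φ(31) = 31 − 1 = 30 = 2 · 3 · 5.
An element g generates (Z/31Z)^× iff g^(30/q) ≢ 1 (mod 31) for each prime q ∈ {2, 3, 5}.
12^15 ≡ 30 (mod 31)  [q = 2: ≢ 1 ✓]
12^10 ≡ 25 (mod 31)  [q = 3: ≢ 1 ✓]
12^6 ≡ 2 (mod 31)  [q = 5: ≢ 1 ✓]
All checks pass, so 12 has order 30 and is a primitive root modulo 31.

Yes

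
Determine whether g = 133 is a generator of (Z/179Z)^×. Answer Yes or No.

Yes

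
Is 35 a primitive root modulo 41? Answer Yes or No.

Yes

φ(41) = 41 − 1 = 40 = 2^3 · 5.
35 is a primitive root mod 41 iff 35^(φ(41)/q) ≢ 1 for every prime q | φ(41), i.e. q ∈ {2, 5}.
35^20 ≡ 40 (mod 41)  [q = 2: ≢ 1 ✓]
35^8 ≡ 10 (mod 41)  [q = 5: ≢ 1 ✓]
Every test exponent gives a nontrivial residue, hence 35 generates the full group.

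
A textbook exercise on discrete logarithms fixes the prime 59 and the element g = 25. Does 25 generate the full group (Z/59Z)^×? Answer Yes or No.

φ(59) = 59 − 1 = 58 = 2 · 29.
25 is a primitive root mod 59 iff 25^(φ(59)/q) ≢ 1 for every prime q | φ(59), i.e. q ∈ {2, 29}.
25^29 ≡ 1 (mod 59)  [q = 2: ≡ 1 ✗]
25^2 ≡ 35 (mod 59)  [q = 29: ≢ 1 ✓]
The check at q = 2 fails, so 25 generates a proper subgroup.

No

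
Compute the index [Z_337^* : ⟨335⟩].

8

Since 335 ∈ (Z/337Z)^×, its order divides φ(337) = 337 − 1 = 336 = 2^4 · 3 · 7.
Divisors of 336: 1, 2, 3, 4, 6, 7, 8, 12, 14, 16, 21, 24, 28, 42, 48, 56, 84, 112, 168, 336.
Test each divisor d:
335^1 ≡ 335
335^2 ≡ 4
335^3 ≡ 329
335^4 ≡ 16
335^6 ≡ 64
335^7 ≡ 209
335^8 ≡ 256
335^12 ≡ 52
335^14 ≡ 208
335^16 ≡ 158
335^21 ≡ 336
335^24 ≡ 8
335^28 ≡ 128
335^42 ≡ 1
Thus |⟨335⟩| = ord(335) = 42.
Index = |(Z/337Z)^×| / |⟨335⟩| = 336 / 42 = 8.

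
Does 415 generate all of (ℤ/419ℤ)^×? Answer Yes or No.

Yes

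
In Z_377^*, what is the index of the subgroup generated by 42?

8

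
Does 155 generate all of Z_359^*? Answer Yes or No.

Yes

φ(359) = 359 − 1 = 358 = 2 · 179.
155 is a primitive root mod 359 iff 155^(φ(359)/q) ≢ 1 for every prime q | φ(359), i.e. q ∈ {2, 179}.
155^179 ≡ 358 (mod 359)  [q = 2: ≢ 1 ✓]
155^2 ≡ 331 (mod 359)  [q = 179: ≢ 1 ✓]
None equal 1, so ord_359(155) = 358: 155 is a primitive root.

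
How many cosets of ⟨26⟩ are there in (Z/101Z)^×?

By Lagrange's theorem, ord_101(26) divides φ(101) = 101 − 1 = 100 = 2^2 · 5^2.
Divisors of 100: 1, 2, 4, 5, 10, 20, 25, 50, 100.
Evaluate successive powers at the divisors of 100:
26^1 ≡ 26 (mod 101)
26^2 ≡ 70 (mod 101)
26^4 ≡ 52 (mod 101)
26^5 ≡ 39 (mod 101)
26^10 ≡ 6 (mod 101)
26^20 ≡ 36 (mod 101)
26^25 ≡ 91 (mod 101)
26^50 ≡ 100 (mod 101)
26^100 ≡ 1 (mod 101) ✓
Thus |⟨26⟩| = ord(26) = 100.
Index = |(Z/101Z)^×| / |⟨26⟩| = 100 / 100 = 1.

1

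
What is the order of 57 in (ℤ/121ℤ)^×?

110

ord(57) | φ(121) = φ(11^2) = 11·(11−1) = 110 = 2 · 5 · 11.
Divisors of 110: 1, 2, 5, 10, 11, 22, 55, 110.
Evaluate successive powers at the divisors of 110:
57^1 ≡ 57 (mod 121)
57^2 ≡ 103 (mod 121)
57^5 ≡ 76 (mod 121)
57^10 ≡ 89 (mod 121)
57^11 ≡ 112 (mod 121)
57^22 ≡ 81 (mod 121)
57^55 ≡ 120 (mod 121)
57^110 ≡ 1 (mod 121) ✓
The smallest such exponent is 110, so the order of 57 is 110.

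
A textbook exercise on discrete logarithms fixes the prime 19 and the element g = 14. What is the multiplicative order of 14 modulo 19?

Since 14 ∈ (Z/19Z)^×, its order divides φ(19) = 19 − 1 = 18 = 2 · 3^2.
Divisors of 18: 1, 2, 3, 6, 9, 18.
Compute 14^d (mod 19) for the divisors d until we hit 1:
14^1 ≡ 14 (mod 19)
14^2 ≡ 6 (mod 19)
14^3 ≡ 8 (mod 19)
14^6 ≡ 7 (mod 19)
14^9 ≡ 18 (mod 19)
14^18 ≡ 1 (mod 19) ✓
So ord_19(14) = 18.

18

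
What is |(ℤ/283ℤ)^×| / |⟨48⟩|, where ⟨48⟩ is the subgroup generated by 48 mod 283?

Since 48 ∈ (Z/283Z)^×, its order divides φ(283) = 283 − 1 = 282 = 2 · 3 · 47.
Divisors of 282: 1, 2, 3, 6, 47, 94, 141, 282.
Check 48^d mod 283 for each divisor in increasing order:
48^1 ≡ 48 (mod 283)
48^2 ≡ 40 (mod 283)
48^3 ≡ 222 (mod 283)
48^6 ≡ 42 (mod 283)
48^47 ≡ 239 (mod 283)
48^94 ≡ 238 (mod 283)
48^141 ≡ 282 (mod 283)
48^282 ≡ 1 (mod 283) ✓
The order of 48 is 282, so the subgroup it generates has 282 elements.
[(Z/283Z)^× : ⟨48⟩] = 282/282 = 1.

1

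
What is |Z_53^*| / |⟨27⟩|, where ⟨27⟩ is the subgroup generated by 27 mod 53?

1

By Lagrange's theorem, ord_53(27) divides φ(53) = 53 − 1 = 52 = 2^2 · 13.
Divisors of 52: 1, 2, 4, 13, 26, 52.
Check 27^d mod 53 for each divisor in increasing order:
27^1 ≡ 27 (mod 53)
27^2 ≡ 40 (mod 53)
27^4 ≡ 10 (mod 53)
27^13 ≡ 23 (mod 53)
27^26 ≡ 52 (mod 53)
27^52 ≡ 1 (mod 53) ✓
Thus |⟨27⟩| = ord(27) = 52.
Index = |(Z/53Z)^×| / |⟨27⟩| = 52 / 52 = 1.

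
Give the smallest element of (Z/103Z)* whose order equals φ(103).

5

φ(103) = 103 − 1 = 102 = 2 · 3 · 17.
Test candidates g = 2, 3, … against the prime factors q ∈ {2, 3, 17} of φ(103): g is a generator iff g^(102/q) ≢ 1 for every such q.
g = 2: 2^51 ≡ 1 — hits 1, so not a primitive root.
g = 3: 3^51 ≡ 102; 3^34 ≡ 1 — hits 1, so not a primitive root.
g = 4: 4^51 ≡ 1 — hits 1, so not a primitive root.
g = 5: 5^51 ≡ 102; 5^34 ≡ 56; 5^6 ≡ 72 — none is 1, so 5 is a primitive root.
So 5 is the smallest generator of (Z/103Z)^×.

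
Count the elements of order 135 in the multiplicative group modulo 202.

0

φ(202) = φ(2)·φ(101) = 1·100 = 100 = 2^2 · 5^2.
Since (Z/202Z)^× is cyclic of order 100, the number of elements of order d is φ(d) when d | 100 and 0 otherwise.
135 does not divide 100, so no element of (Z/202Z)^× has order 135.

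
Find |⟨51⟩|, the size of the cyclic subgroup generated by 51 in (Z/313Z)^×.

104

By Lagrange's theorem, ord_313(51) divides φ(313) = 313 − 1 = 312 = 2^3 · 3 · 13.
Divisors of 312: 1, 2, 3, 4, 6, 8, 12, 13, 24, 26, 39, 52, 78, 104, 156, 312.
Compute 51^d (mod 313) for the divisors d until we hit 1:
51^1 ≡ 51 (mod 313)
51^2 ≡ 97 (mod 313)
51^3 ≡ 252 (mod 313)
51^4 ≡ 19 (mod 313)
51^6 ≡ 278 (mod 313)
51^8 ≡ 48 (mod 313)
51^12 ≡ 286 (mod 313)
51^13 ≡ 188 (mod 313)
51^24 ≡ 103 (mod 313)
51^26 ≡ 288 (mod 313)
51^39 ≡ 308 (mod 313)
51^52 ≡ 312 (mod 313)
51^78 ≡ 25 (mod 313)
51^104 ≡ 1 (mod 313) ✓
Hence ord(51) = 104.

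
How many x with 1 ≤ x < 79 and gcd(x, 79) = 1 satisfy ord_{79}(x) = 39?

24

φ(79) = 79 − 1 = 78 = 2 · 3 · 13.
In a cyclic group of order 78, there are φ(d) elements of order d for each divisor d of 78, and zero for non-divisors.
39 = 3 · 13 divides 78, and φ(39) = 24.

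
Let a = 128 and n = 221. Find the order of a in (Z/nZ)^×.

24

The order of 128 must divide φ(221) = φ(13·17) = (13−1)·(17−1) = 12·16 = 192 = 2^6 · 3.
Divisors of 192: 1, 2, 3, 4, 6, 8, 12, 16, 24, 32, 48, 64, 96, 192.
Evaluate successive powers at the divisors of 192:
128^1 ≡ 128
128^2 ≡ 30
128^3 ≡ 83
128^4 ≡ 16
128^6 ≡ 38
128^8 ≡ 35
128^12 ≡ 118
128^16 ≡ 120
128^24 ≡ 1
Hence ord(128) = 24.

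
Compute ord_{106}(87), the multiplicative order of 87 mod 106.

52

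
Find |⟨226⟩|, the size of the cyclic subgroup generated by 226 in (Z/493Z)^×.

112

The order of 226 must divide φ(493) = φ(17·29) = (17−1)·(29−1) = 16·28 = 448 = 2^6 · 7.
Divisors of 448: 1, 2, 4, 7, 8, 14, 16, 28, 32, 56, 64, 112, 224, 448.
Test each divisor d:
226^1 ≡ 226 (mod 493)
226^2 ≡ 297 (mod 493)
226^4 ≡ 455 (mod 493)
226^7 ≡ 146 (mod 493)
226^8 ≡ 458 (mod 493)
226^14 ≡ 117 (mod 493)
226^16 ≡ 239 (mod 493)
226^28 ≡ 378 (mod 493)
226^32 ≡ 426 (mod 493)
226^56 ≡ 407 (mod 493)
226^64 ≡ 52 (mod 493)
226^112 ≡ 1 (mod 493) ✓
Hence ord(226) = 112.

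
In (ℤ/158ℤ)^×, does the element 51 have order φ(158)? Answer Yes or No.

No

φ(158) = φ(2)·φ(79) = 1·78 = 78 = 2 · 3 · 13.
It suffices to check that the order of 51 is not a proper divisor of 78: compute 51^(78/q) for q ∈ {2, 3, 13}.
51^39 ≡ 1 (mod 158)  [q = 2: ≡ 1 ✗]
51^26 ≡ 23 (mod 158)  [q = 3: ≢ 1 ✓]
51^6 ≡ 21 (mod 158)  [q = 13: ≢ 1 ✓]
51^39 ≡ 1 shows ord(51) | 39, strictly less than φ(158); not a primitive root.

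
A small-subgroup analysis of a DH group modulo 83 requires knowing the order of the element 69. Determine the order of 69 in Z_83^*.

41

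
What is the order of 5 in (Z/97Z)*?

96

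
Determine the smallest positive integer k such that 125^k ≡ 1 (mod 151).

Since 125 ∈ (Z/151Z)^×, its order divides φ(151) = 151 − 1 = 150 = 2 · 3 · 5^2.
Divisors of 150: 1, 2, 3, 5, 6, 10, 15, 25, 30, 50, 75, 150.
Compute 125^d (mod 151) for the divisors d until we hit 1:
125^1 ≡ 125 (mod 151)
125^2 ≡ 72 (mod 151)
125^3 ≡ 91 (mod 151)
125^5 ≡ 59 (mod 151)
125^6 ≡ 127 (mod 151)
125^10 ≡ 8 (mod 151)
125^15 ≡ 19 (mod 151)
125^25 ≡ 1 (mod 151) ✓
The smallest such exponent is 25, so the order of 125 is 25.

25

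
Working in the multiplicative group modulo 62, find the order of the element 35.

The order of 35 must divide φ(62) = φ(2)·φ(31) = 1·30 = 30 = 2 · 3 · 5.
Divisors of 30: 1, 2, 3, 5, 6, 10, 15, 30.
Check 35^d mod 62 for each divisor in increasing order:
35^1 ≡ 35
35^2 ≡ 47
35^3 ≡ 33
35^5 ≡ 1
So ord_62(35) = 5.

5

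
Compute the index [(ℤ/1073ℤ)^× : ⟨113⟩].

4

Since 113 ∈ (Z/1073Z)^×, its order divides φ(1073) = φ(29·37) = (29−1)·(37−1) = 28·36 = 1008 = 2^4 · 3^2 · 7.
Divisors of 1008: 1, 2, 3, 4, 6, 7, 8, 9, 12, 14, 16, 18, 21, 24, 28, 36, 42, 48, 56, 63, 72, 84, 112, 126, 144, 168, 252, 336, 504, 1008.
Test each divisor d:
113^1 ≡ 113 (mod 1073)
113^2 ≡ 966 (mod 1073)
113^3 ≡ 785 (mod 1073)
113^4 ≡ 719 (mod 1073)
113^6 ≡ 323 (mod 1073)
113^7 ≡ 17 (mod 1073)
113^8 ≡ 848 (mod 1073)
113^9 ≡ 327 (mod 1073)
113^12 ≡ 248 (mod 1073)
113^14 ≡ 289 (mod 1073)
113^16 ≡ 194 (mod 1073)
113^18 ≡ 702 (mod 1073)
113^21 ≡ 621 (mod 1073)
113^24 ≡ 343 (mod 1073)
113^28 ≡ 900 (mod 1073)
113^36 ≡ 297 (mod 1073)
113^42 ≡ 434 (mod 1073)
113^48 ≡ 692 (mod 1073)
113^56 ≡ 958 (mod 1073)
113^63 ≡ 191 (mod 1073)
113^72 ≡ 223 (mod 1073)
113^84 ≡ 581 (mod 1073)
113^112 ≡ 349 (mod 1073)
113^126 ≡ 1072 (mod 1073)
113^144 ≡ 371 (mod 1073)
113^168 ≡ 639 (mod 1073)
113^252 ≡ 1 (mod 1073) ✓
So ord_1073(113) = 252, hence |⟨113⟩| = 252.
[(Z/1073Z)^× : ⟨113⟩] = 1008/252 = 4.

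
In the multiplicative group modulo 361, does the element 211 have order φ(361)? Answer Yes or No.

φ(361) = φ(19^2) = 19·(19−1) = 342 = 2 · 3^2 · 19.
211 is a primitive root mod 361 iff 211^(φ(361)/q) ≢ 1 for every prime q | φ(361), i.e. q ∈ {2, 3, 19}.
211^171 ≡ 360 (mod 361)  [q = 2: ≢ 1 ✓]
211^114 ≡ 292 (mod 361)  [q = 3: ≢ 1 ✓]
211^18 ≡ 134 (mod 361)  [q = 19: ≢ 1 ✓]
None equal 1, so ord_361(211) = 342: 211 is a primitive root.

Yes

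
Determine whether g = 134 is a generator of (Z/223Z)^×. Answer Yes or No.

Yes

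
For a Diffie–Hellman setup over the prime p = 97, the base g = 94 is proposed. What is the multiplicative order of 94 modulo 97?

48

By Lagrange's theorem, ord_97(94) divides φ(97) = 97 − 1 = 96 = 2^5 · 3.
Divisors of 96: 1, 2, 3, 4, 6, 8, 12, 16, 24, 32, 48, 96.
Check 94^d mod 97 for each divisor in increasing order:
94^1 ≡ 94
94^2 ≡ 9
94^3 ≡ 70
94^4 ≡ 81
94^6 ≡ 50
94^8 ≡ 62
94^12 ≡ 75
94^16 ≡ 61
94^24 ≡ 96
94^32 ≡ 35
94^48 ≡ 1
So ord_97(94) = 48.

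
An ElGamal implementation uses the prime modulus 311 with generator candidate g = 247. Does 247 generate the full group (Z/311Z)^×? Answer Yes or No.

φ(311) = 311 − 1 = 310 = 2 · 5 · 31.
Test 247^(310/q) mod 311 for each prime factor q of 310:
247^155 ≡ 310 (mod 311)  [q = 2: ≢ 1 ✓]
247^62 ≡ 52 (mod 311)  [q = 5: ≢ 1 ✓]
247^10 ≡ 13 (mod 311)  [q = 31: ≢ 1 ✓]
Every test exponent gives a nontrivial residue, hence 247 generates the full group.

Yes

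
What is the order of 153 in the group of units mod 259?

36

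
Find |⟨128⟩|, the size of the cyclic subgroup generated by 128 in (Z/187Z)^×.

The order of 128 must divide φ(187) = φ(11·17) = (11−1)·(17−1) = 10·16 = 160 = 2^5 · 5.
Divisors of 160: 1, 2, 4, 5, 8, 10, 16, 20, 32, 40, 80, 160.
Compute 128^d (mod 187) for the divisors d until we hit 1:
128^1 ≡ 128 (mod 187)
128^2 ≡ 115 (mod 187)
128^4 ≡ 135 (mod 187)
128^5 ≡ 76 (mod 187)
128^8 ≡ 86 (mod 187)
128^10 ≡ 166 (mod 187)
128^16 ≡ 103 (mod 187)
128^20 ≡ 67 (mod 187)
128^32 ≡ 137 (mod 187)
128^40 ≡ 1 (mod 187) ✓
The smallest such exponent is 40, so the order of 128 is 40.

40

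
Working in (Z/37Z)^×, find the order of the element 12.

9

By Lagrange's theorem, ord_37(12) divides φ(37) = 37 − 1 = 36 = 2^2 · 3^2.
Divisors of 36: 1, 2, 3, 4, 6, 9, 12, 18, 36.
Check 12^d mod 37 for each divisor in increasing order:
12^1 ≡ 12 (mod 37)
12^2 ≡ 33 (mod 37)
12^3 ≡ 26 (mod 37)
12^4 ≡ 16 (mod 37)
12^6 ≡ 10 (mod 37)
12^9 ≡ 1 (mod 37) ✓
Therefore the multiplicative order of 12 modulo 37 is 9.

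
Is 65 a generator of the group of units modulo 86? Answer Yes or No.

φ(86) = φ(2)·φ(43) = 1·42 = 42 = 2 · 3 · 7.
Test 65^(42/q) mod 86 for each prime factor q of 42:
65^21 ≡ 85 (mod 86)  [q = 2: ≢ 1 ✓]
65^14 ≡ 1 (mod 86)  [q = 3: ≡ 1 ✗]
65^6 ≡ 41 (mod 86)  [q = 7: ≢ 1 ✓]
65^14 ≡ 1 shows ord(65) | 14, strictly less than φ(86); not a primitive root.

No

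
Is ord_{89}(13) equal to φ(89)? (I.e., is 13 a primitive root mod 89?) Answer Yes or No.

φ(89) = 89 − 1 = 88 = 2^3 · 11.
Test 13^(88/q) mod 89 for each prime factor q of 88:
13^44 ≡ 88 (mod 89)  [q = 2: ≢ 1 ✓]
13^8 ≡ 64 (mod 89)  [q = 11: ≢ 1 ✓]
Every test exponent gives a nontrivial residue, hence 13 generates the full group.

Yes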